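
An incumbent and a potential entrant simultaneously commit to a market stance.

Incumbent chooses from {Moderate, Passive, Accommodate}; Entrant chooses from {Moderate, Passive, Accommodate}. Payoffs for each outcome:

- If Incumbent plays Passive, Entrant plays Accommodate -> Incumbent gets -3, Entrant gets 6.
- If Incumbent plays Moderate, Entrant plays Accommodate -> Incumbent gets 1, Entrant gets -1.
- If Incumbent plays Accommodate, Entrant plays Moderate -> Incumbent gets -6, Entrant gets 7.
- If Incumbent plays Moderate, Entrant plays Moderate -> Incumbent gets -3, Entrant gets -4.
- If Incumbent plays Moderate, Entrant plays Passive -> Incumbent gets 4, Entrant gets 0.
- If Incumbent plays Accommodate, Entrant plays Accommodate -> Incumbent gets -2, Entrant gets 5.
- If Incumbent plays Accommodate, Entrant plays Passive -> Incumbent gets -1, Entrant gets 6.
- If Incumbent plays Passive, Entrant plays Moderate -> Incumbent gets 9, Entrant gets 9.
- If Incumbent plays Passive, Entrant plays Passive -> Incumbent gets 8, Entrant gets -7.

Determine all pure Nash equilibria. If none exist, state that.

(Moderate, Moderate): Incumbent can switch to Passive (-3 → 9). Not NE.
(Moderate, Passive): Incumbent can switch to Passive (4 → 8). Not NE.
(Moderate, Accommodate): Entrant can switch to Passive (-1 → 0). Not NE.
(Passive, Moderate): Incumbent gets 9, best alternative -3; Entrant gets 9, best alternative 6. No profitable deviation — NE.
(Passive, Passive): Entrant can switch to Moderate (-7 → 9). Not NE.
(Passive, Accommodate): Incumbent can switch to Moderate (-3 → 1). Not NE.
(Accommodate, Moderate): Incumbent can switch to Moderate (-6 → -3). Not NE.
(The remaining 2 profiles each have a profitable deviation by the same check.)

Pure NE: (Passive, Moderate)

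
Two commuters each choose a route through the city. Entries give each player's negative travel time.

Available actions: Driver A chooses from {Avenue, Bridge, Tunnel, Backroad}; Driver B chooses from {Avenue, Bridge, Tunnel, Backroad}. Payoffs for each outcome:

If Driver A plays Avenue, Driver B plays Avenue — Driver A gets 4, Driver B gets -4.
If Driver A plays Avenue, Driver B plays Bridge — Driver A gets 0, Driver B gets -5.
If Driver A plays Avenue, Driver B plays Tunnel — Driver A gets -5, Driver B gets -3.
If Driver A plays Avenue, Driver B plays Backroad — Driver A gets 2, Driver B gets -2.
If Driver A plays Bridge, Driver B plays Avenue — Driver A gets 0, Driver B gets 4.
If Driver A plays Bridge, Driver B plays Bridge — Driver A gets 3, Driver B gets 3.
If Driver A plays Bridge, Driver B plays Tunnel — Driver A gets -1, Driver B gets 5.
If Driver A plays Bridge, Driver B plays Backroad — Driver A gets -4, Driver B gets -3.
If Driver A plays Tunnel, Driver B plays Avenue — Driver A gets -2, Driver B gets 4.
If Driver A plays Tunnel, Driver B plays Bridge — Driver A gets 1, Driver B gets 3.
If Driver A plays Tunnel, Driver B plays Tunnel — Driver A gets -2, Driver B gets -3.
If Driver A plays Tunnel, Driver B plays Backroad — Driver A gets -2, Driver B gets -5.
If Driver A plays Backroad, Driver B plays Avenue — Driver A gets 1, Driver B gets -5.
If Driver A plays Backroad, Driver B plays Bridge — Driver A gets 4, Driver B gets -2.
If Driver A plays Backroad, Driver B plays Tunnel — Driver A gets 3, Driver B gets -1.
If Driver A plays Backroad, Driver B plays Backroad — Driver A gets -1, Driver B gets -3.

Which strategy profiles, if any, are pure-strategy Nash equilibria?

Driver A against Avenue: payoffs 4, 0, -2, 1 → best response Avenue.
Driver A against Bridge: payoffs 0, 3, 1, 4 → best response Backroad.
Driver A against Tunnel: payoffs -5, -1, -2, 3 → best response Backroad.
Driver A against Backroad: payoffs 2, -4, -2, -1 → best response Avenue.
Driver B against Avenue: payoffs -4, -5, -3, -2 → best response Backroad.
Driver B against Bridge: payoffs 4, 3, 5, -3 → best response Tunnel.
Driver B against Tunnel: payoffs 4, 3, -3, -5 → best response Avenue.
Driver B against Backroad: payoffs -5, -2, -1, -3 → best response Tunnel.
Mutual best responses: (Avenue, Backroad); (Backroad, Tunnel).

Pure-strategy Nash equilibria: (Avenue, Backroad) and (Backroad, Tunnel)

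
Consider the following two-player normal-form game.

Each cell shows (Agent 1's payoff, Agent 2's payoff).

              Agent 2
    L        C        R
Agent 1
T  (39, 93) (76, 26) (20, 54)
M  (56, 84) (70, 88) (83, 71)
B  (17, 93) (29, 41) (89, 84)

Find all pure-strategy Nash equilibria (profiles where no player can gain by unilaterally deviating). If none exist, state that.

There is no pure-strategy Nash equilibrium.

Mark each player's best response to every combination of opponents' strategies; a profile where every player is best-responding is a pure Nash equilibrium.
Agent 1 against L: payoffs 39, 56, 17 → best response M.
Agent 1 against C: payoffs 76, 70, 29 → best response T.
Agent 1 against R: payoffs 20, 83, 89 → best response B.
Agent 2 against T: payoffs 93, 26, 54 → best response L.
Agent 2 against M: payoffs 84, 88, 71 → best response C.
Agent 2 against B: payoffs 93, 41, 84 → best response L.
No profile is a mutual best response for all players.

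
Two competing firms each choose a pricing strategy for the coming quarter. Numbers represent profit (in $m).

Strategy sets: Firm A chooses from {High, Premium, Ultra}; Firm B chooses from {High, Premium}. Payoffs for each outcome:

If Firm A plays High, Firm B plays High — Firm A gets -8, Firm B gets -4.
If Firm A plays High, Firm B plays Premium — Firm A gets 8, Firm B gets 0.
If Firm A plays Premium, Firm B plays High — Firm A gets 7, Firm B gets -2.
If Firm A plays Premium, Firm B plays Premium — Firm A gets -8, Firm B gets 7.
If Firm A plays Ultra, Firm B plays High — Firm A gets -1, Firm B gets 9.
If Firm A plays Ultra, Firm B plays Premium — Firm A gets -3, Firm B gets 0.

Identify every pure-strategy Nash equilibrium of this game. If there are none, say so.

The unique pure-strategy Nash equilibrium is (High, Premium).

Check each profile: it is a Nash equilibrium iff no player can strictly gain by switching unilaterally.
(High, High): Firm A can switch to Premium (-8 → 7). Not NE.
(High, Premium): Firm A gets 8, best alternative -3; Firm B gets 0, best alternative -4. No profitable deviation — NE.
(Premium, High): Firm B can switch to Premium (-2 → 7). Not NE.
(Premium, Premium): Firm A can switch to High (-8 → 8). Not NE.
(Ultra, High): Firm A can switch to Premium (-1 → 7). Not NE.
(Ultra, Premium): Firm A can switch to High (-3 → 8). Not NE.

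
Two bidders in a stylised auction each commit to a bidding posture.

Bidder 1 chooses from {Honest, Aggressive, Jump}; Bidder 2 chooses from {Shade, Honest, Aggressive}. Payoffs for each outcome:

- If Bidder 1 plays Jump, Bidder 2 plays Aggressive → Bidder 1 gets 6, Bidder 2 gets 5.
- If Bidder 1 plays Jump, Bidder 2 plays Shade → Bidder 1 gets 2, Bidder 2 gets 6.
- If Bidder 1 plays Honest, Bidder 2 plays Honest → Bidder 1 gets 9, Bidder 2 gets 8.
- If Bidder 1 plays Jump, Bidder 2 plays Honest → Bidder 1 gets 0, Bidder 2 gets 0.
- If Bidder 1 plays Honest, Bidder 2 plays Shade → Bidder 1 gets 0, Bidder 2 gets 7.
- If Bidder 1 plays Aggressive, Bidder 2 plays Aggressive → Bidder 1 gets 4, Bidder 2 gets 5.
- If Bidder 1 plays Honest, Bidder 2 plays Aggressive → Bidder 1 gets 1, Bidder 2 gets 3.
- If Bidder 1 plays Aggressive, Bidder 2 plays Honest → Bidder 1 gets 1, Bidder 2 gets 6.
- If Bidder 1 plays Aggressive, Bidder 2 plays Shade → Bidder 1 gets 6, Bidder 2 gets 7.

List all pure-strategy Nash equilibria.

Pure-strategy Nash equilibria: (Honest, Honest) and (Aggressive, Shade)

(Honest, Shade): Bidder 1 can switch to Aggressive (0 → 6). Not NE.
(Honest, Honest): Bidder 1 gets 9, best alternative 1; Bidder 2 gets 8, best alternative 7. No profitable deviation — NE.
(Honest, Aggressive): Bidder 1 can switch to Aggressive (1 → 4). Not NE.
(Aggressive, Shade): Bidder 1 gets 6, best alternative 2; Bidder 2 gets 7, best alternative 6. No profitable deviation — NE.
(Aggressive, Honest): Bidder 1 can switch to Honest (1 → 9). Not NE.
(Aggressive, Aggressive): Bidder 1 can switch to Jump (4 → 6). Not NE.
(Jump, Shade): Bidder 1 can switch to Aggressive (2 → 6). Not NE.
(Jump, Honest): Bidder 1 can switch to Honest (0 → 9). Not NE.
(Jump, Aggressive): Bidder 2 can switch to Shade (5 → 6). Not NE.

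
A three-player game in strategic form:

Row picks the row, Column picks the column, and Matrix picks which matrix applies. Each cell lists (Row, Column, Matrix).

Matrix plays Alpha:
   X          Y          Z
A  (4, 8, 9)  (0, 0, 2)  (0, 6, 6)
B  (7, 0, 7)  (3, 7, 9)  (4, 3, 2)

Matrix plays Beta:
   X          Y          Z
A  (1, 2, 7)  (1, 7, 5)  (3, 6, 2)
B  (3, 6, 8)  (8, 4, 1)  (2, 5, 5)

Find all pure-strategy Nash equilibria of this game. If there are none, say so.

(A, X, Alpha): Row can switch to B (4 → 7). Not NE.
(A, X, Beta): Row can switch to B (1 → 3). Not NE.
(A, Y, Alpha): Row can switch to B (0 → 3). Not NE.
(A, Y, Beta): Row can switch to B (1 → 8). Not NE.
(A, Z, Alpha): Row can switch to B (0 → 4). Not NE.
(A, Z, Beta): Column can switch to Y (6 → 7). Not NE.
(B, X, Alpha): Column can switch to Y (0 → 7). Not NE.
(B, X, Beta): Row gets 3, best alternative 1; Column gets 6, best alternative 5; Matrix gets 8, best alternative 7. No profitable deviation — NE.
(B, Y, Alpha): Row gets 3, best alternative 0; Column gets 7, best alternative 3; Matrix gets 9, best alternative 1. No profitable deviation — NE.
(B, Y, Beta): Column can switch to X (4 → 6). Not NE.
(The remaining 2 profiles each have a profitable deviation by the same check.)

The pure Nash equilibria are (B, X, Beta); (B, Y, Alpha).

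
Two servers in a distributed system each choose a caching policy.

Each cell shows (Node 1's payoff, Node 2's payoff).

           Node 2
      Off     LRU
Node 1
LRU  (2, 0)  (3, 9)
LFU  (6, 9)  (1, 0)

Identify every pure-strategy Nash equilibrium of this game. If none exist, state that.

Check each profile: it is a Nash equilibrium iff no player can strictly gain by switching unilaterally.
(LRU, Off): Node 1 can switch to LFU (2 → 6). Not NE.
(LRU, LRU): Node 1 gets 3, best alternative 1; Node 2 gets 9, best alternative 0. No profitable deviation — NE.
(LFU, Off): Node 1 gets 6, best alternative 2; Node 2 gets 9, best alternative 0. No profitable deviation — NE.
(LFU, LRU): Node 1 can switch to LRU (1 → 3). Not NE.

(LRU, LRU) and (LFU, Off)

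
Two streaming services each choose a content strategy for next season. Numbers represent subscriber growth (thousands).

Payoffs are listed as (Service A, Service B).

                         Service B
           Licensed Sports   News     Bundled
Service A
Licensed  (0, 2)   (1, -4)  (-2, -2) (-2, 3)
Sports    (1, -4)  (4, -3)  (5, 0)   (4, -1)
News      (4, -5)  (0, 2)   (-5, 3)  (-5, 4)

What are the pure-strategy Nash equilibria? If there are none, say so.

Pure NE: (Sports, News)

Mark each player's best response to every combination of opponents' strategies; a profile where every player is best-responding is a pure Nash equilibrium.
Service A against Licensed: payoffs 0, 1, 4 → best response News.
Service A against Sports: payoffs 1, 4, 0 → best response Sports.
Service A against News: payoffs -2, 5, -5 → best response Sports.
Service A against Bundled: payoffs -2, 4, -5 → best response Sports.
Service B against Licensed: payoffs 2, -4, -2, 3 → best response Bundled.
Service B against Sports: payoffs -4, -3, 0, -1 → best response News.
Service B against News: payoffs -5, 2, 3, 4 → best response Bundled.
Mutual best responses: (Sports, News).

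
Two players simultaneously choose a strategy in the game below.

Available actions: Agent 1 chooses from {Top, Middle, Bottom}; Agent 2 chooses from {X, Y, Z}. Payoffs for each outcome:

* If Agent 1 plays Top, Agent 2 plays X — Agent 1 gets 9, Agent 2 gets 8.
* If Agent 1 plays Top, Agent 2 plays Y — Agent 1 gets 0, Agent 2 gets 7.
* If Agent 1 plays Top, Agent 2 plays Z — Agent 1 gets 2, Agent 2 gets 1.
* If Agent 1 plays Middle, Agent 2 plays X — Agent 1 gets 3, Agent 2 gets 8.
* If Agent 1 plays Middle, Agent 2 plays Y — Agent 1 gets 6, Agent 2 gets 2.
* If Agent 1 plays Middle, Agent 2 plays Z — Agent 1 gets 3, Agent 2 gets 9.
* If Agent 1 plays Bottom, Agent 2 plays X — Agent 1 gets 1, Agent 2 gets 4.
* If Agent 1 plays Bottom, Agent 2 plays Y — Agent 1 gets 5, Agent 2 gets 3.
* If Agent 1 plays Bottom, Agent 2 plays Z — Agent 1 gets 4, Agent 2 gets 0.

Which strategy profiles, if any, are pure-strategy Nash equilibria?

(Top, X)

(Top, X): Agent 1 gets 9, best alternative 3; Agent 2 gets 8, best alternative 7. No profitable deviation — NE.
(Top, Y): Agent 1 can switch to Middle (0 → 6). Not NE.
(Top, Z): Agent 1 can switch to Middle (2 → 3). Not NE.
(Middle, X): Agent 1 can switch to Top (3 → 9). Not NE.
(Middle, Y): Agent 2 can switch to X (2 → 8). Not NE.
(Middle, Z): Agent 1 can switch to Bottom (3 → 4). Not NE.
(Bottom, X): Agent 1 can switch to Top (1 → 9). Not NE.
(Bottom, Y): Agent 1 can switch to Middle (5 → 6). Not NE.
(Bottom, Z): Agent 2 can switch to X (0 → 4). Not NE.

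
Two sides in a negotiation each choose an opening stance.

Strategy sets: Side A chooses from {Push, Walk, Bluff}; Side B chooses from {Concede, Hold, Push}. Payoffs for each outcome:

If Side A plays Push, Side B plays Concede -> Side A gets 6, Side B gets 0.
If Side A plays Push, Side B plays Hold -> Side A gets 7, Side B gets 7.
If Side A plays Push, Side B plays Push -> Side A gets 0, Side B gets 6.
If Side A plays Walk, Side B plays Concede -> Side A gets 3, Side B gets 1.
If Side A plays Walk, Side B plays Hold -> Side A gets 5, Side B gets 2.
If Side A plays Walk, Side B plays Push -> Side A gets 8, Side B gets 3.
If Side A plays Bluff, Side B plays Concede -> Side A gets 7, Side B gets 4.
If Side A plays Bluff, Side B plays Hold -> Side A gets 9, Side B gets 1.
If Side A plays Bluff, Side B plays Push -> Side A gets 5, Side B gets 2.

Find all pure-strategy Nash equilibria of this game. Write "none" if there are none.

Side A against Concede: payoffs 6, 3, 7 → best response Bluff.
Side A against Hold: payoffs 7, 5, 9 → best response Bluff.
Side A against Push: payoffs 0, 8, 5 → best response Walk.
Side B against Push: payoffs 0, 7, 6 → best response Hold.
Side B against Walk: payoffs 1, 2, 3 → best response Push.
Side B against Bluff: payoffs 4, 1, 2 → best response Concede.
Mutual best responses: (Walk, Push); (Bluff, Concede).

The pure Nash equilibria are (Walk, Push) and (Bluff, Concede).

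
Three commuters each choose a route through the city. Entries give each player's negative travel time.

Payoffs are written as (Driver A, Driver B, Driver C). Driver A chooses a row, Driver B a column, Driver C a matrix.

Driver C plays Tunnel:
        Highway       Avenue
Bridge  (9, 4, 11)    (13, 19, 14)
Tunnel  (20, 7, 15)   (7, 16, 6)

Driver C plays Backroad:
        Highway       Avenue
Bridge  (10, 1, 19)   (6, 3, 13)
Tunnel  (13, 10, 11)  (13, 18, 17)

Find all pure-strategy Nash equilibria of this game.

The pure Nash equilibria are (Bridge, Avenue, Tunnel) and (Tunnel, Avenue, Backroad).

Driver A against (Highway, Tunnel): payoffs 9, 20 → best response Tunnel.
Driver A against (Highway, Backroad): payoffs 10, 13 → best response Tunnel.
Driver A against (Avenue, Tunnel): payoffs 13, 7 → best response Bridge.
Driver A against (Avenue, Backroad): payoffs 6, 13 → best response Tunnel.
Driver B against (Bridge, Tunnel): payoffs 4, 19 → best response Avenue.
Driver B against (Bridge, Backroad): payoffs 1, 3 → best response Avenue.
Driver B against (Tunnel, Tunnel): payoffs 7, 16 → best response Avenue.
Driver B against (Tunnel, Backroad): payoffs 10, 18 → best response Avenue.
Driver C against (Bridge, Highway): payoffs 11, 19 → best response Backroad.
Driver C against (Bridge, Avenue): payoffs 14, 13 → best response Tunnel.
Driver C against (Tunnel, Highway): payoffs 15, 11 → best response Tunnel.
Driver C against (Tunnel, Avenue): payoffs 6, 17 → best response Backroad.
Mutual best responses: (Bridge, Avenue, Tunnel); (Tunnel, Avenue, Backroad).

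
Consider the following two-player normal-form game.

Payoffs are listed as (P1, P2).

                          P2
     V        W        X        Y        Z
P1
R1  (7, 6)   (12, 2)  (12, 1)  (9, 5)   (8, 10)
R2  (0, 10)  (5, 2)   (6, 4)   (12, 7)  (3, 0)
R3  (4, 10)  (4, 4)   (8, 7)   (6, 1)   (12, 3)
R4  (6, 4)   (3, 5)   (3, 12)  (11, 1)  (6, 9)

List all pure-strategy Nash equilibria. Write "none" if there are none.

For each strategy profile, look for a profitable unilateral deviation.
(R1, V): P2 can switch to Z (6 → 10). Not NE.
(R1, W): P2 can switch to V (2 → 6). Not NE.
(R1, X): P2 can switch to V (1 → 6). Not NE.
(R1, Y): P1 can switch to R2 (9 → 12). Not NE.
(R1, Z): P1 can switch to R3 (8 → 12). Not NE.
(R2, V): P1 can switch to R1 (0 → 7). Not NE.
(R2, W): P1 can switch to R1 (5 → 12). Not NE.
(R2, X): P1 can switch to R1 (6 → 12). Not NE.
(R2, Y): P2 can switch to V (7 → 10). Not NE.
(R2, Z): P1 can switch to R1 (3 → 8). Not NE.
(R3, V): P1 can switch to R1 (4 → 7). Not NE.
(R3, W): P1 can switch to R1 (4 → 12). Not NE.
(The remaining 8 profiles each have a profitable deviation by the same check.)

No pure-strategy Nash equilibrium.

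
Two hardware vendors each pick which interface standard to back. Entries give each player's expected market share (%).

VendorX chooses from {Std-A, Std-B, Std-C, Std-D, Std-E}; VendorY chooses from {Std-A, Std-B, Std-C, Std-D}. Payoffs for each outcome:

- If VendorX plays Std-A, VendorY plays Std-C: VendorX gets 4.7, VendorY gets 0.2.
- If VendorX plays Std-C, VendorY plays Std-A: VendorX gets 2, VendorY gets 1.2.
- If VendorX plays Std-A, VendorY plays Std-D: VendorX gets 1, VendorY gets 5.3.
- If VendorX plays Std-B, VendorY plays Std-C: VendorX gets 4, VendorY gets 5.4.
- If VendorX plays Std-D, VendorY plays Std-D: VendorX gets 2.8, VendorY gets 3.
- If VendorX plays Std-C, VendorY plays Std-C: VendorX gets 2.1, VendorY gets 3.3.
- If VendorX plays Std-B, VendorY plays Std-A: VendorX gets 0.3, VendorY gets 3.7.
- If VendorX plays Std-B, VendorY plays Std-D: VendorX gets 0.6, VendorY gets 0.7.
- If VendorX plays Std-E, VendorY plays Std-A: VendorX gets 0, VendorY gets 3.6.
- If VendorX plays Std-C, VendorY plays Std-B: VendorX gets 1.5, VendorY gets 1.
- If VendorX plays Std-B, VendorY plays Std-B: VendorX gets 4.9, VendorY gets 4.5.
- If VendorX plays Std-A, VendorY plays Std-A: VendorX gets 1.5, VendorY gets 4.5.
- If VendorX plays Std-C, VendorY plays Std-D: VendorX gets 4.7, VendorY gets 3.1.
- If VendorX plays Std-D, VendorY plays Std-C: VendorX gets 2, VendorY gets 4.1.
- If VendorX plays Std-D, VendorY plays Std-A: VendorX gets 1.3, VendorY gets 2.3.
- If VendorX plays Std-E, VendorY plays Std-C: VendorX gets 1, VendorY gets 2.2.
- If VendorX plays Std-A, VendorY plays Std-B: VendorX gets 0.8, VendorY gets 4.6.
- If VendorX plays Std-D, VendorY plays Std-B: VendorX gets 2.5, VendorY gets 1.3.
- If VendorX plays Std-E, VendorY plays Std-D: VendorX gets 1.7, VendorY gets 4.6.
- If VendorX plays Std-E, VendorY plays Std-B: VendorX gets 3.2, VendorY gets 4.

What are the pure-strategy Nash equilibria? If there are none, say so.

No pure-strategy Nash equilibrium.

(Std-A, Std-A): VendorX can switch to Std-C (1.5 → 2). Not NE.
(Std-A, Std-B): VendorX can switch to Std-B (0.8 → 4.9). Not NE.
(Std-A, Std-C): VendorY can switch to Std-A (0.2 → 4.5). Not NE.
(Std-A, Std-D): VendorX can switch to Std-C (1 → 4.7). Not NE.
(Std-B, Std-A): VendorX can switch to Std-A (0.3 → 1.5). Not NE.
(Std-B, Std-B): VendorY can switch to Std-C (4.5 → 5.4). Not NE.
(Std-B, Std-C): VendorX can switch to Std-A (4 → 4.7). Not NE.
(Std-B, Std-D): VendorX can switch to Std-A (0.6 → 1). Not NE.
(Std-C, Std-A): VendorY can switch to Std-C (1.2 → 3.3). Not NE.
(Std-C, Std-B): VendorX can switch to Std-B (1.5 → 4.9). Not NE.
(Std-C, Std-C): VendorX can switch to Std-A (2.1 → 4.7). Not NE.
(Std-C, Std-D): VendorY can switch to Std-C (3.1 → 3.3). Not NE.
(The remaining 8 profiles each have a profitable deviation by the same check.)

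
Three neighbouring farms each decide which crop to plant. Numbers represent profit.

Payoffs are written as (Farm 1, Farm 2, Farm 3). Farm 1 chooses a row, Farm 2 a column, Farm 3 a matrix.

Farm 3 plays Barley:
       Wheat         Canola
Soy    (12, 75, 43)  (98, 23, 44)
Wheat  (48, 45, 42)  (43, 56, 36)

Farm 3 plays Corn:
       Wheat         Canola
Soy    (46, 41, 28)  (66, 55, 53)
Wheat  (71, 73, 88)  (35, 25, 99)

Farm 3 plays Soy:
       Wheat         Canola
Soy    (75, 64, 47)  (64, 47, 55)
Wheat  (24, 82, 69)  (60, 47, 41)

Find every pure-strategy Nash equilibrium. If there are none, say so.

Pure-strategy Nash equilibria: (Soy, Wheat, Soy), (Wheat, Wheat, Corn)

Farm 1 against (Wheat, Barley): payoffs 12, 48 → best response Wheat.
Farm 1 against (Wheat, Corn): payoffs 46, 71 → best response Wheat.
Farm 1 against (Wheat, Soy): payoffs 75, 24 → best response Soy.
Farm 1 against (Canola, Barley): payoffs 98, 43 → best response Soy.
Farm 1 against (Canola, Corn): payoffs 66, 35 → best response Soy.
Farm 1 against (Canola, Soy): payoffs 64, 60 → best response Soy.
Farm 2 against (Soy, Barley): payoffs 75, 23 → best response Wheat.
Farm 2 against (Soy, Corn): payoffs 41, 55 → best response Canola.
Farm 2 against (Soy, Soy): payoffs 64, 47 → best response Wheat.
Farm 2 against (Wheat, Barley): payoffs 45, 56 → best response Canola.
Farm 2 against (Wheat, Corn): payoffs 73, 25 → best response Wheat.
Farm 2 against (Wheat, Soy): payoffs 82, 47 → best response Wheat.
Farm 3 against (Soy, Wheat): payoffs 43, 28, 47 → best response Soy.
Farm 3 against (Soy, Canola): payoffs 44, 53, 55 → best response Soy.
Farm 3 against (Wheat, Wheat): payoffs 42, 88, 69 → best response Corn.
Farm 3 against (Wheat, Canola): payoffs 36, 99, 41 → best response Corn.
Mutual best responses: (Soy, Wheat, Soy); (Wheat, Wheat, Corn).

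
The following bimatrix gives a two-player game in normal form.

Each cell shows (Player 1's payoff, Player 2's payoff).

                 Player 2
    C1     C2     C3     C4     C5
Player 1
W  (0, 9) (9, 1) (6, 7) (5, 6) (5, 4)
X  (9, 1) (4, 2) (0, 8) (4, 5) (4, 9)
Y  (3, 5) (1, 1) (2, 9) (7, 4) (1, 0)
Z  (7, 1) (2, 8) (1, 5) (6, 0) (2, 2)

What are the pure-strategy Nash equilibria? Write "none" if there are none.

Player 1 against C1: payoffs 0, 9, 3, 7 → best response X.
Player 1 against C2: payoffs 9, 4, 1, 2 → best response W.
Player 1 against C3: payoffs 6, 0, 2, 1 → best response W.
Player 1 against C4: payoffs 5, 4, 7, 6 → best response Y.
Player 1 against C5: payoffs 5, 4, 1, 2 → best response W.
Player 2 against W: payoffs 9, 1, 7, 6, 4 → best response C1.
Player 2 against X: payoffs 1, 2, 8, 5, 9 → best response C5.
Player 2 against Y: payoffs 5, 1, 9, 4, 0 → best response C3.
Player 2 against Z: payoffs 1, 8, 5, 0, 2 → best response C2.
No profile is a mutual best response for all players.

This game has no pure Nash equilibrium.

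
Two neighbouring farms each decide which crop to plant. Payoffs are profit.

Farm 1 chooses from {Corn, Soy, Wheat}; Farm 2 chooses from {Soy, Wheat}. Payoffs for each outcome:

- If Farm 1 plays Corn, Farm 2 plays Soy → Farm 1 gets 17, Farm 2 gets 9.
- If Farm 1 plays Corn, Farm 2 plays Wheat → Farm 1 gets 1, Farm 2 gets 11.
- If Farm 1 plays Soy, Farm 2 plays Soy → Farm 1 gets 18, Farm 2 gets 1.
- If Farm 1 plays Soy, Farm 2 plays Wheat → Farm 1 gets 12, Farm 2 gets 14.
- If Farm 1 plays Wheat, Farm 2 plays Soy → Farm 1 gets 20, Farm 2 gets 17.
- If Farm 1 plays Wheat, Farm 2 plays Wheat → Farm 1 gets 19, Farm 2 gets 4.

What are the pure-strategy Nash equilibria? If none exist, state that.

Farm 1 against Soy: payoffs 17, 18, 20 → best response Wheat.
Farm 1 against Wheat: payoffs 1, 12, 19 → best response Wheat.
Farm 2 against Corn: payoffs 9, 11 → best response Wheat.
Farm 2 against Soy: payoffs 1, 14 → best response Wheat.
Farm 2 against Wheat: payoffs 17, 4 → best response Soy.
Mutual best responses: (Wheat, Soy).

Pure NE: (Wheat, Soy)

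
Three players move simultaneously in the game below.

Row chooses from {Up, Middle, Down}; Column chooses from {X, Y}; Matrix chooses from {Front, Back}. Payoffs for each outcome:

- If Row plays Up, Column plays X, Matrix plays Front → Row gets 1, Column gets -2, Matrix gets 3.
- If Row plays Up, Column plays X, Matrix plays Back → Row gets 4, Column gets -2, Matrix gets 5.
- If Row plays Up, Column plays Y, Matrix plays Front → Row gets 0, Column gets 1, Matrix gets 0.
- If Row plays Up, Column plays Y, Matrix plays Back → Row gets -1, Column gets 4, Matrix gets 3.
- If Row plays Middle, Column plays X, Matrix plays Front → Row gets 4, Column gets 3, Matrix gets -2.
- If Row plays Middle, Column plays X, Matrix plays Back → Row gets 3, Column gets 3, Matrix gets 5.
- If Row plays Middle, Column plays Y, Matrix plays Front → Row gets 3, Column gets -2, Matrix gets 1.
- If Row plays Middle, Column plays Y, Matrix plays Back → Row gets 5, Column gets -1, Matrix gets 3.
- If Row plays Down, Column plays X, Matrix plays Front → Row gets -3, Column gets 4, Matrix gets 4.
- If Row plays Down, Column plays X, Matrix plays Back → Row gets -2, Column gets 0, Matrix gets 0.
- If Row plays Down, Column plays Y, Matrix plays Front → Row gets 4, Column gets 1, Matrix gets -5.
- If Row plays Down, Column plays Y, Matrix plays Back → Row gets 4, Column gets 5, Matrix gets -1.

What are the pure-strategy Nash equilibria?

none

(Up, X, Front): Row can switch to Middle (1 → 4). Not NE.
(Up, X, Back): Column can switch to Y (-2 → 4). Not NE.
(Up, Y, Front): Row can switch to Middle (0 → 3). Not NE.
(Up, Y, Back): Row can switch to Middle (-1 → 5). Not NE.
(Middle, X, Front): Matrix can switch to Back (-2 → 5). Not NE.
(Middle, X, Back): Row can switch to Up (3 → 4). Not NE.
(Middle, Y, Front): Row can switch to Down (3 → 4). Not NE.
(Middle, Y, Back): Column can switch to X (-1 → 3). Not NE.
(Down, X, Front): Row can switch to Up (-3 → 1). Not NE.
(Down, X, Back): Row can switch to Up (-2 → 4). Not NE.
(The remaining 2 profiles each have a profitable deviation by the same check.)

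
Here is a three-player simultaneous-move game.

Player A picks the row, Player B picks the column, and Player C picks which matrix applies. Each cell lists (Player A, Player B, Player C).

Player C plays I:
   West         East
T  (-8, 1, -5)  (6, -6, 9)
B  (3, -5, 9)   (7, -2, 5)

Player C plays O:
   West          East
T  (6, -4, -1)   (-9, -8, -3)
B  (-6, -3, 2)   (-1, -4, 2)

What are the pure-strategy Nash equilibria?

Player A against (West, I): payoffs -8, 3 → best response B.
Player A against (West, O): payoffs 6, -6 → best response T.
Player A against (East, I): payoffs 6, 7 → best response B.
Player A against (East, O): payoffs -9, -1 → best response B.
Player B against (T, I): payoffs 1, -6 → best response West.
Player B against (T, O): payoffs -4, -8 → best response West.
Player B against (B, I): payoffs -5, -2 → best response East.
Player B against (B, O): payoffs -3, -4 → best response West.
Player C against (T, West): payoffs -5, -1 → best response O.
Player C against (T, East): payoffs 9, -3 → best response I.
Player C against (B, West): payoffs 9, 2 → best response I.
Player C against (B, East): payoffs 5, 2 → best response I.
Mutual best responses: (T, West, O); (B, East, I).

(T, West, O), (B, East, I)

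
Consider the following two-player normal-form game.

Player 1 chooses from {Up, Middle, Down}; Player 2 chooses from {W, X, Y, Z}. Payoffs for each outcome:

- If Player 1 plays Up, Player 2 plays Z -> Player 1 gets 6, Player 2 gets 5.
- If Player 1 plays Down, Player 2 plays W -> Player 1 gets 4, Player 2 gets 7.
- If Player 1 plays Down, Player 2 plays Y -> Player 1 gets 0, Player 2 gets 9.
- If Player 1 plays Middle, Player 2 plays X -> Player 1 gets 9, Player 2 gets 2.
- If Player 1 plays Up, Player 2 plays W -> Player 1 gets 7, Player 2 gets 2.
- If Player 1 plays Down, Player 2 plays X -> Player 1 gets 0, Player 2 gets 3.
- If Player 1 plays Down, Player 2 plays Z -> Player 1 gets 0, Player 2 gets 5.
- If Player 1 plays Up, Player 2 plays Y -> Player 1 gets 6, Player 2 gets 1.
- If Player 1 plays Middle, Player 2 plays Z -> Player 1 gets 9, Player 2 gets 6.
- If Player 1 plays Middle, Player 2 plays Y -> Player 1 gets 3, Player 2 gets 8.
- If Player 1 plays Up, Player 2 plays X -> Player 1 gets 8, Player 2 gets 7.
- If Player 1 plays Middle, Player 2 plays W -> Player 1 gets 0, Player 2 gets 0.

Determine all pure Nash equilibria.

This game has no pure Nash equilibrium.

Player 1 against W: payoffs 7, 0, 4 → best response Up.
Player 1 against X: payoffs 8, 9, 0 → best response Middle.
Player 1 against Y: payoffs 6, 3, 0 → best response Up.
Player 1 against Z: payoffs 6, 9, 0 → best response Middle.
Player 2 against Up: payoffs 2, 7, 1, 5 → best response X.
Player 2 against Middle: payoffs 0, 2, 8, 6 → best response Y.
Player 2 against Down: payoffs 7, 3, 9, 5 → best response Y.
No profile is a mutual best response for all players.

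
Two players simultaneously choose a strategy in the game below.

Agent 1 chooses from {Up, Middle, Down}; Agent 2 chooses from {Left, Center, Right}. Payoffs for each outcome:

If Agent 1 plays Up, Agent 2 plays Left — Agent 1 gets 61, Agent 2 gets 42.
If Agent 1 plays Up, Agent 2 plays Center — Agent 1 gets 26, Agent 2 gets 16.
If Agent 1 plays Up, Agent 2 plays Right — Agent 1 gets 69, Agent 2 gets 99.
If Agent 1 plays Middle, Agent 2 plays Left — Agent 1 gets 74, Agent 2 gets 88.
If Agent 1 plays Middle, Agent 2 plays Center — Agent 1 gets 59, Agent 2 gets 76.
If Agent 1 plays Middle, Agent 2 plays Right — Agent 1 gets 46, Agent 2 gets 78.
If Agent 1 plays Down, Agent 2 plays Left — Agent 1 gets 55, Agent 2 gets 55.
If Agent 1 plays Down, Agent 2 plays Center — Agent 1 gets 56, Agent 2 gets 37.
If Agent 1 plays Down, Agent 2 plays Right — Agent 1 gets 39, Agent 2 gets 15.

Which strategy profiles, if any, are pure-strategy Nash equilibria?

The pure Nash equilibria are (Up, Right); (Middle, Left).

Mark each player's best response to every combination of opponents' strategies; a profile where every player is best-responding is a pure Nash equilibrium.
Agent 1 against Left: payoffs 61, 74, 55 → best response Middle.
Agent 1 against Center: payoffs 26, 59, 56 → best response Middle.
Agent 1 against Right: payoffs 69, 46, 39 → best response Up.
Agent 2 against Up: payoffs 42, 16, 99 → best response Right.
Agent 2 against Middle: payoffs 88, 76, 78 → best response Left.
Agent 2 against Down: payoffs 55, 37, 15 → best response Left.
Mutual best responses: (Up, Right); (Middle, Left).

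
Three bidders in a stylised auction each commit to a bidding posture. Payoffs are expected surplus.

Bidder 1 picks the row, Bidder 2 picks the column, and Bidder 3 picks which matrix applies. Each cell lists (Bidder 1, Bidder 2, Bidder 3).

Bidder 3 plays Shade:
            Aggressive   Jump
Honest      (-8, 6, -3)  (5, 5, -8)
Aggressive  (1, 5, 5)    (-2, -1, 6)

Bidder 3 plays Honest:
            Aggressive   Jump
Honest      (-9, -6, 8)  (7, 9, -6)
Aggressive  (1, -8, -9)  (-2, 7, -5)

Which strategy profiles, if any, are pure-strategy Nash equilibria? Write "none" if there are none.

Mark each player's best response to every combination of opponents' strategies; a profile where every player is best-responding is a pure Nash equilibrium.
Bidder 1 against (Aggressive, Shade): payoffs -8, 1 → best response Aggressive.
Bidder 1 against (Aggressive, Honest): payoffs -9, 1 → best response Aggressive.
Bidder 1 against (Jump, Shade): payoffs 5, -2 → best response Honest.
Bidder 1 against (Jump, Honest): payoffs 7, -2 → best response Honest.
Bidder 2 against (Honest, Shade): payoffs 6, 5 → best response Aggressive.
Bidder 2 against (Honest, Honest): payoffs -6, 9 → best response Jump.
Bidder 2 against (Aggressive, Shade): payoffs 5, -1 → best response Aggressive.
Bidder 2 against (Aggressive, Honest): payoffs -8, 7 → best response Jump.
Bidder 3 against (Honest, Aggressive): payoffs -3, 8 → best response Honest.
Bidder 3 against (Honest, Jump): payoffs -8, -6 → best response Honest.
Bidder 3 against (Aggressive, Aggressive): payoffs 5, -9 → best response Shade.
Bidder 3 against (Aggressive, Jump): payoffs 6, -5 → best response Shade.
Mutual best responses: (Honest, Jump, Honest); (Aggressive, Aggressive, Shade).

(Honest, Jump, Honest) and (Aggressive, Aggressive, Shade)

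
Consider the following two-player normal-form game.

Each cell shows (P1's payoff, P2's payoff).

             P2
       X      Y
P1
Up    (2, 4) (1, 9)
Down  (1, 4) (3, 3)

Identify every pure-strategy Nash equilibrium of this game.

P1 against X: payoffs 2, 1 → best response Up.
P1 against Y: payoffs 1, 3 → best response Down.
P2 against Up: payoffs 4, 9 → best response Y.
P2 against Down: payoffs 4, 3 → best response X.
No profile is a mutual best response for all players.

none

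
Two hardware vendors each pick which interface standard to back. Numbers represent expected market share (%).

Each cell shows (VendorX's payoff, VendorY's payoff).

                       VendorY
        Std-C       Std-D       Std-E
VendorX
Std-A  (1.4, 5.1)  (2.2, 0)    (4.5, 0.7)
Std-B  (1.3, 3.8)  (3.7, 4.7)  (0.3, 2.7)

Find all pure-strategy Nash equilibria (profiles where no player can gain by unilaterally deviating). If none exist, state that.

Pure-strategy Nash equilibria: (Std-A, Std-C); (Std-B, Std-D)

For each player, find the best response to each opponent profile; mutual best responses are the pure NE.
VendorX against Std-C: payoffs 1.4, 1.3 → best response Std-A.
VendorX against Std-D: payoffs 2.2, 3.7 → best response Std-B.
VendorX against Std-E: payoffs 4.5, 0.3 → best response Std-A.
VendorY against Std-A: payoffs 5.1, 0, 0.7 → best response Std-C.
VendorY against Std-B: payoffs 3.8, 4.7, 2.7 → best response Std-D.
Mutual best responses: (Std-A, Std-C); (Std-B, Std-D).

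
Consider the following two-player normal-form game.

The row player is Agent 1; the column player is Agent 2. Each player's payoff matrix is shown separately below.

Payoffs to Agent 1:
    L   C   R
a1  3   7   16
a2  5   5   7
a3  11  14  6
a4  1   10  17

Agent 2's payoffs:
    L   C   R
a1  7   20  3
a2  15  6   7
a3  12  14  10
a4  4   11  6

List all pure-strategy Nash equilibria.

Mark each player's best response to every combination of opponents' strategies; a profile where every player is best-responding is a pure Nash equilibrium.
Agent 1 against L: payoffs 3, 5, 11, 1 → best response a3.
Agent 1 against C: payoffs 7, 5, 14, 10 → best response a3.
Agent 1 against R: payoffs 16, 7, 6, 17 → best response a4.
Agent 2 against a1: payoffs 7, 20, 3 → best response C.
Agent 2 against a2: payoffs 15, 6, 7 → best response L.
Agent 2 against a3: payoffs 12, 14, 10 → best response C.
Agent 2 against a4: payoffs 4, 11, 6 → best response C.
Mutual best responses: (a3, C).

Pure NE: (a3, C)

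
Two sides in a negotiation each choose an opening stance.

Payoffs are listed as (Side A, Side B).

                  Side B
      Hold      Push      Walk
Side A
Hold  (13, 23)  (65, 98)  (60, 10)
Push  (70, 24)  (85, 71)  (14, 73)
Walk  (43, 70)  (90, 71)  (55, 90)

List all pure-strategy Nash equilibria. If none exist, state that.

Mark each player's best response to every combination of opponents' strategies; a profile where every player is best-responding is a pure Nash equilibrium.
Side A against Hold: payoffs 13, 70, 43 → best response Push.
Side A against Push: payoffs 65, 85, 90 → best response Walk.
Side A against Walk: payoffs 60, 14, 55 → best response Hold.
Side B against Hold: payoffs 23, 98, 10 → best response Push.
Side B against Push: payoffs 24, 71, 73 → best response Walk.
Side B against Walk: payoffs 70, 71, 90 → best response Walk.
No profile is a mutual best response for all players.

No pure-strategy Nash equilibrium.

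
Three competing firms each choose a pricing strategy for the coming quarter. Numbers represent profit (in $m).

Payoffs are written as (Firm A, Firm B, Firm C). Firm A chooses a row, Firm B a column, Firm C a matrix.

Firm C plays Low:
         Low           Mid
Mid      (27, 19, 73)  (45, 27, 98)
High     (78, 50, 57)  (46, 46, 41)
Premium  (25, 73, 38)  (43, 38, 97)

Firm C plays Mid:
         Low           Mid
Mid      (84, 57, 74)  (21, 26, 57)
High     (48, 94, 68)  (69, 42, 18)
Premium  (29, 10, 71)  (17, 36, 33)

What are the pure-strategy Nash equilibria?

(Mid, Low, Low): Firm A can switch to High (27 → 78). Not NE.
(Mid, Low, Mid): Firm A gets 84, best alternative 48; Firm B gets 57, best alternative 26; Firm C gets 74, best alternative 73. No profitable deviation — NE.
(Mid, Mid, Low): Firm A can switch to High (45 → 46). Not NE.
(Mid, Mid, Mid): Firm A can switch to High (21 → 69). Not NE.
(High, Low, Low): Firm C can switch to Mid (57 → 68). Not NE.
(High, Low, Mid): Firm A can switch to Mid (48 → 84). Not NE.
(High, Mid, Low): Firm B can switch to Low (46 → 50). Not NE.
(High, Mid, Mid): Firm B can switch to Low (42 → 94). Not NE.
(Premium, Low, Low): Firm A can switch to Mid (25 → 27). Not NE.
(Premium, Low, Mid): Firm A can switch to Mid (29 → 84). Not NE.
(Premium, Mid, Low): Firm A can switch to Mid (43 → 45). Not NE.
(Premium, Mid, Mid): Firm A can switch to Mid (17 → 21). Not NE.

The unique pure-strategy Nash equilibrium is (Mid, Low, Mid).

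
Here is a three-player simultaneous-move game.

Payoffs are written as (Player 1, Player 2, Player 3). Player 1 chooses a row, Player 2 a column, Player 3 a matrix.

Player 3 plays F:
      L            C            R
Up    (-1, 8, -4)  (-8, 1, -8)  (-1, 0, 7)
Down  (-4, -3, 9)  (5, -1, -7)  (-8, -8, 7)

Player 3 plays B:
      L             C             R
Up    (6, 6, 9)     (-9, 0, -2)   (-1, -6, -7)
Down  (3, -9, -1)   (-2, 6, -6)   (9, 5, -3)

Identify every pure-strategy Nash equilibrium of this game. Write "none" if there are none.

(Up, L, F): Player 3 can switch to B (-4 → 9). Not NE.
(Up, L, B): Player 1 gets 6, best alternative 3; Player 2 gets 6, best alternative 0; Player 3 gets 9, best alternative -4. No profitable deviation — NE.
(Up, C, F): Player 1 can switch to Down (-8 → 5). Not NE.
(Up, C, B): Player 1 can switch to Down (-9 → -2). Not NE.
(Up, R, F): Player 2 can switch to L (0 → 8). Not NE.
(Up, R, B): Player 1 can switch to Down (-1 → 9). Not NE.
(Down, L, F): Player 1 can switch to Up (-4 → -1). Not NE.
(Down, C, B): Player 1 gets -2, best alternative -9; Player 2 gets 6, best alternative 5; Player 3 gets -6, best alternative -7. No profitable deviation — NE.
(The remaining 4 profiles each have a profitable deviation by the same check.)

The pure Nash equilibria are (Up, L, B) and (Down, C, B).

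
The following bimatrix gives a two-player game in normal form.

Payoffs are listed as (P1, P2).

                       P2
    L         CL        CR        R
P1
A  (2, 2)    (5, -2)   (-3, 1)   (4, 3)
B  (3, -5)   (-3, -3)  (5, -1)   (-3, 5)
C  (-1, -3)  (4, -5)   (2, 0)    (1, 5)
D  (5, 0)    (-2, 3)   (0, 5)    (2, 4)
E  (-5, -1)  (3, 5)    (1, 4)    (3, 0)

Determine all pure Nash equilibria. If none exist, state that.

Pure NE: (A, R)

Check each profile: it is a Nash equilibrium iff no player can strictly gain by switching unilaterally.
(A, L): P1 can switch to B (2 → 3). Not NE.
(A, CL): P2 can switch to L (-2 → 2). Not NE.
(A, CR): P1 can switch to B (-3 → 5). Not NE.
(A, R): P1 gets 4, best alternative 3; P2 gets 3, best alternative 2. No profitable deviation — NE.
(B, L): P1 can switch to D (3 → 5). Not NE.
(B, CL): P1 can switch to A (-3 → 5). Not NE.
(B, CR): P2 can switch to R (-1 → 5). Not NE.
(The remaining 13 profiles each have a profitable deviation by the same check.)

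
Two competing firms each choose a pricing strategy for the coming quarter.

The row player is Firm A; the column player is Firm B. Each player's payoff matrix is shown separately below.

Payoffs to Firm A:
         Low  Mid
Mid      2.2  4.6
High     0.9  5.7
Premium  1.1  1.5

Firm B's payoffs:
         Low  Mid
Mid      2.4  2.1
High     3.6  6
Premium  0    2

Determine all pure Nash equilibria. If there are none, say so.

Firm A against Low: payoffs 2.2, 0.9, 1.1 → best response Mid.
Firm A against Mid: payoffs 4.6, 5.7, 1.5 → best response High.
Firm B against Mid: payoffs 2.4, 2.1 → best response Low.
Firm B against High: payoffs 3.6, 6 → best response Mid.
Firm B against Premium: payoffs 0, 2 → best response Mid.
Mutual best responses: (Mid, Low); (High, Mid).

The pure Nash equilibria are (Mid, Low); (High, Mid).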